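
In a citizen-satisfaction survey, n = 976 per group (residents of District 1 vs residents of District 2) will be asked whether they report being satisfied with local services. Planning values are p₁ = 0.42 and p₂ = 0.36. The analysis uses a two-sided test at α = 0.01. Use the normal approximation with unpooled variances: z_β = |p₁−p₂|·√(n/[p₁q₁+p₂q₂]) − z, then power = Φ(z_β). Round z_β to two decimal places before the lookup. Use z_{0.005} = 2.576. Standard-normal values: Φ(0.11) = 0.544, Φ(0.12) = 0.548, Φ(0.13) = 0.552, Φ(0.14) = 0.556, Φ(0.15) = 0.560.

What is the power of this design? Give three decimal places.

Power ≈ 0.560

z_β = |p₁−p₂|·√(n/[p₁q₁+p₂q₂]) − z_{α/2}
    = 0.06 · √(976/0.4740) − 2.576
    = 0.06 · 45.3770 − 2.576
    = 2.7226 − 2.576 = 0.1466 → 0.15
Power = Φ(0.15) = 0.560.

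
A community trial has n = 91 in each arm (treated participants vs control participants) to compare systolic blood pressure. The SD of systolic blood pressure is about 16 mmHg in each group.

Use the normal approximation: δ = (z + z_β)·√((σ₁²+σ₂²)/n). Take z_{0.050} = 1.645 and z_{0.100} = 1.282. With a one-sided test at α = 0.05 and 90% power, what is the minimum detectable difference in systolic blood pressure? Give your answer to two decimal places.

δ = (z_α + z_β) · √((σ₁²+σ₂²)/n)
  = (1.645 + 1.282) · √(512/91)
  = 2.927 · √5.6264
  = 2.927 · 2.3720
  = 6.9428

Minimum detectable difference ≈ 6.94 mmHg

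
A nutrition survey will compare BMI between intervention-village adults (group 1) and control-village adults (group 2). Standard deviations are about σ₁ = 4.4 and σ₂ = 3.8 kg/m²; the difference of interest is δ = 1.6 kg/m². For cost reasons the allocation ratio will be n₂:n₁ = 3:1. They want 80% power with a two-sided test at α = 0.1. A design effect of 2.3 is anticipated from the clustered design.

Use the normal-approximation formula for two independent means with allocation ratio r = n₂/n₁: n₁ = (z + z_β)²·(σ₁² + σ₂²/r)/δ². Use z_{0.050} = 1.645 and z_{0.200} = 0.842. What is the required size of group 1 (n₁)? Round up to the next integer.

n₁ = 135

n₁ = (z_{α/2} + z_β)² · (σ₁² + σ₂²/r) / δ²
   = (1.645 + 0.842)² · (4.4² + 3.8²/3) / 1.6²
   = 6.1852 · (19.36 + 4.8133) / 2.56
   = 6.1852 · 24.1733 / 2.56
   = 58.40
Design effect: 2.3 × 58.40 = 134.33.
Round up → n₁ = 135; n₂ = r·n₁ = 3 × 135 = 405.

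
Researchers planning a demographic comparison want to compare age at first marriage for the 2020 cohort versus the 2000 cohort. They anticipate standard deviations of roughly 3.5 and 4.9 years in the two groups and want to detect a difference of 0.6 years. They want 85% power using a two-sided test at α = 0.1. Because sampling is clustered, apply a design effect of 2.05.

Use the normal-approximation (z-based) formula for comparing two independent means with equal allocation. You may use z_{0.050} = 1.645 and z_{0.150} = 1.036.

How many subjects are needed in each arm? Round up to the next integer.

n = (z_{α/2} + z_β)² · (σ₁² + σ₂²) / δ²
  = (1.645 + 1.036)² · (3.5² + 4.9² = 36.26) / 0.6²
  = 7.1878 · 36.26 / 0.36
  = 723.97
Design effect: 2.05 × 723.97 = 1484.13.
Round up → n = 1485 per group.

n = 1485 per group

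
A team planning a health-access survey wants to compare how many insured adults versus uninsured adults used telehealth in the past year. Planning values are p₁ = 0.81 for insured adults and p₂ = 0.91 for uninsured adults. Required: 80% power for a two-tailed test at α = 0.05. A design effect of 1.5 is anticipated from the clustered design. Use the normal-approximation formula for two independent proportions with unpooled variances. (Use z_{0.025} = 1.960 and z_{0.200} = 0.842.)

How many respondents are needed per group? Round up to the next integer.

n = (z_{α/2} + z_β)² · [p₁(1−p₁) + p₂(1−p₂)] / (p₁ − p₂)²
  = (1.960 + 0.842)² · (0.81·0.19 + 0.91·0.09) / (-0.10)²
  = (2.802)² · (0.1539 + 0.0819) / 0.0100
  = 7.8512 · 0.2358 / 0.0100
  = 185.13
Design effect: 1.5 × 185.13 = 277.70.
Round up → n = 278 per group.

n = 278 per group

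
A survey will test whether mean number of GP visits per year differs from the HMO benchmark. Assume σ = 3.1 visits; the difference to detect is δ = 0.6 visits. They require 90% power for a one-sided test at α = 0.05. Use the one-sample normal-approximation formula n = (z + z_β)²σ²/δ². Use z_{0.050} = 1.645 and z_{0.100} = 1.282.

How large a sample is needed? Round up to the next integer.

n = (z_α + z_β)² · σ² / δ²
  = (1.645 + 1.282)² · 3.1² / 0.6²
  = 8.5673 · 9.61 / 0.36
  = 228.70
Round up → n = 229.

n = 229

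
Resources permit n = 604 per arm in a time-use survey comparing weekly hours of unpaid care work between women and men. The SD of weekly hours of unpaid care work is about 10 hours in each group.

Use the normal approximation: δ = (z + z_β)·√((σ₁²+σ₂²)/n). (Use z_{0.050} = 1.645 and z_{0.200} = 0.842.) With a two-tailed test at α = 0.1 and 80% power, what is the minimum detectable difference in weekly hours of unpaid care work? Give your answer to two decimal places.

Minimum detectable difference ≈ 1.43 hours

δ = (z_{α/2} + z_β) · √((σ₁²+σ₂²)/n)
  = (1.645 + 0.842) · √(200/604)
  = 2.487 · √0.33113
  = 2.487 · 0.5754
  = 1.4311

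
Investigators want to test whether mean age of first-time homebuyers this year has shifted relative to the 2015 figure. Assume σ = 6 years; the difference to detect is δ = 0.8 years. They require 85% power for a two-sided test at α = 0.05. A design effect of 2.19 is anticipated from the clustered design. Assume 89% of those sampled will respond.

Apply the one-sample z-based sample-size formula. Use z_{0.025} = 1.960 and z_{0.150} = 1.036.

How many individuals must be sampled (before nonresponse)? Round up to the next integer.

n = (z_{α/2} + z_β)² · σ² / δ²
  = (1.960 + 1.036)² · 6² / 0.8²
  = 8.9760 · 36 / 0.64
  = 504.90
Design effect: 2.19 × 504.90 = 1105.73.
Adjust for 89% response: 1105.73 / 0.89 = 1242.40.
Round up → n = 1243.

n = 1243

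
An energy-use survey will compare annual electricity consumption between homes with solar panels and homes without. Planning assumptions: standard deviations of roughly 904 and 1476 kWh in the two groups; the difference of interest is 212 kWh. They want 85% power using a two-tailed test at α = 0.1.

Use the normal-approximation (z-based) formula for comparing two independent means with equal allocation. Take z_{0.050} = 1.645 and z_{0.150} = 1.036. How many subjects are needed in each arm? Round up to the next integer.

n = 480 per group

n = (z_{α/2} + z_β)² · (σ₁² + σ₂²) / δ²
  = (1.645 + 1.036)² · (904² + 1476² = 2995792) / 212²
  = 7.1878 · 2995792 / 44944
  = 479.11
Round up → n = 480 per group.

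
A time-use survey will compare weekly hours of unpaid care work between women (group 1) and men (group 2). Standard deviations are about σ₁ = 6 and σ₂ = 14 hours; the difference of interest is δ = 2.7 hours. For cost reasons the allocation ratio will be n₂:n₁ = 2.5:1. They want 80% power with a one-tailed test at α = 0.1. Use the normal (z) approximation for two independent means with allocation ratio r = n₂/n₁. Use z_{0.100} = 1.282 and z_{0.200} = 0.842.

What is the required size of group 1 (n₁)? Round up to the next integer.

n₁ = (z_α + z_β)² · (σ₁² + σ₂²/r) / δ²
   = (1.282 + 0.842)² · (6² + 14²/2.5) / 2.7²
   = 4.5114 · (36 + 78.4) / 7.29
   = 4.5114 · 114.4 / 7.29
   = 70.80
Round up → n₁ = 71; n₂ = r·n₁ = 2.5 × 71 = 178.

n₁ = 71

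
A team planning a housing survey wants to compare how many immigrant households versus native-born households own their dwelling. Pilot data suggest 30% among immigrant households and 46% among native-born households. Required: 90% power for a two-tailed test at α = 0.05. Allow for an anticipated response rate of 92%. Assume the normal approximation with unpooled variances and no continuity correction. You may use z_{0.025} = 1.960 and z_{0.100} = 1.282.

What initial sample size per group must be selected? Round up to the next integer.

n = 205 per group

n = (z_{α/2} + z_β)² · [p₁(1−p₁) + p₂(1−p₂)] / (p₁ − p₂)²
  = (1.960 + 1.282)² · (0.30·0.70 + 0.46·0.54) / (-0.16)²
  = (3.242)² · (0.2100 + 0.2484) / 0.0256
  = 10.5106 · 0.4584 / 0.0256
  = 188.20
Adjust for 92% response: 188.20 / 0.92 = 204.57.
Round up → n = 205 per group.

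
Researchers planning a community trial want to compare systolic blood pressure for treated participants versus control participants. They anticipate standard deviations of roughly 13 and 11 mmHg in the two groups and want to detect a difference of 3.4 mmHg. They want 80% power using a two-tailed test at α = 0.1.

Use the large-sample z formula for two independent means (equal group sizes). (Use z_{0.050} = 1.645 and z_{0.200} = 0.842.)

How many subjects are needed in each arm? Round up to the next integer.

n = 156 per group

n = (z_{α/2} + z_β)² · (σ₁² + σ₂²) / δ²
  = (1.645 + 0.842)² · (13² + 11² = 290) / 3.4²
  = 6.1852 · 290 / 11.56
  = 155.16
Round up → n = 156 per group.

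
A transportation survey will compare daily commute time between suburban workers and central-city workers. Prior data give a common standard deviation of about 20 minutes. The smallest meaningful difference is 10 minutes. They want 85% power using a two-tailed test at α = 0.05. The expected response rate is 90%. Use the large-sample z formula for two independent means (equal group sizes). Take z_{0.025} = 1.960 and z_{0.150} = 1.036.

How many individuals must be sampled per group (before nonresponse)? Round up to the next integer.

n = (z_{α/2} + z_β)² · (σ₁² + σ₂²) / δ²
  = (1.960 + 1.036)² · (2·20² = 800) / 10²
  = 8.9760 · 800 / 100
  = 71.81
Adjust for 90% response: 71.81 / 0.90 = 79.79.
Round up → n = 80 per group.

n = 80 per group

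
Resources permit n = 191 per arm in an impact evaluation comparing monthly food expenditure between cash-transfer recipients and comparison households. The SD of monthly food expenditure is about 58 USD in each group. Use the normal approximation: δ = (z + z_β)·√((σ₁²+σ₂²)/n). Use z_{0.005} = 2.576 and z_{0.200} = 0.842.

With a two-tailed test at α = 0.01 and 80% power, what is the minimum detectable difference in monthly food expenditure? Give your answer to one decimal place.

Minimum detectable difference ≈ 20.3 USD

δ = (z_{α/2} + z_β) · √((σ₁²+σ₂²)/n)
  = (2.576 + 0.842) · √(6728/191)
  = 3.418 · √35.2251
  = 3.418 · 5.9351
  = 20.2861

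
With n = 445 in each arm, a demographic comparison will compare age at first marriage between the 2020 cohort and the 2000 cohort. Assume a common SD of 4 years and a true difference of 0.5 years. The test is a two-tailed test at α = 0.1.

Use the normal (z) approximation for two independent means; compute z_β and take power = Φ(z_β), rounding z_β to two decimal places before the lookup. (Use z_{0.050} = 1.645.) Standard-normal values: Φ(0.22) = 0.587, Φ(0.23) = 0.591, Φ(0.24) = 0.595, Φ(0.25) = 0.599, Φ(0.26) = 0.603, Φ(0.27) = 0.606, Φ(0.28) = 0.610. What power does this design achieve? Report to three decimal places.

Power ≈ 0.587

z_β = δ·√(n/(σ₁²+σ₂²)) − z_{α/2}
    = 0.5 · √(445/32) − 1.645
    = 0.5 · 3.72911 − 1.645
    = 1.8646 − 1.645 = 0.2196 → 0.22
Power = Φ(0.22) = 0.587.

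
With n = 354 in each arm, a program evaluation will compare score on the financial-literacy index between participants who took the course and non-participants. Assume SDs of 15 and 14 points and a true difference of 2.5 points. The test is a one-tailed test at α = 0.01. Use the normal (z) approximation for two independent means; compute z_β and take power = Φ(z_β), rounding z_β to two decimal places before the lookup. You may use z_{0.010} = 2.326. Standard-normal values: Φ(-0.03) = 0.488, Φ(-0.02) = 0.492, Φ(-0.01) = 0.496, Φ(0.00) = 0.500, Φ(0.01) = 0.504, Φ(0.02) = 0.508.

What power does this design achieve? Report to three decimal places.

z_β = δ·√(n/(σ₁²+σ₂²)) − z_α
    = 2.5 · √(354/421) − 2.326
    = 2.5 · 0.91698 − 2.326
    = 2.2925 − 2.326 = -0.0335 → -0.03
Power = Φ(-0.03) = 0.488.

Power ≈ 0.488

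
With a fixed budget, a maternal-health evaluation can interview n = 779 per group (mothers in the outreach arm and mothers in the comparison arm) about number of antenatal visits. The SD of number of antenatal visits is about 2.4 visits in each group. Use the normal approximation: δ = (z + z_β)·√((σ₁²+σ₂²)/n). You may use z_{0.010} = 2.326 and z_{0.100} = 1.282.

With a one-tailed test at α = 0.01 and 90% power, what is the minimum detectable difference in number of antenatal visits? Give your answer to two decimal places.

Minimum detectable difference ≈ 0.44 visits

δ = (z_α + z_β) · √((σ₁²+σ₂²)/n)
  = (2.326 + 1.282) · √(11.52/779)
  = 3.608 · √0.01479
  = 3.608 · 0.1216
  = 0.4388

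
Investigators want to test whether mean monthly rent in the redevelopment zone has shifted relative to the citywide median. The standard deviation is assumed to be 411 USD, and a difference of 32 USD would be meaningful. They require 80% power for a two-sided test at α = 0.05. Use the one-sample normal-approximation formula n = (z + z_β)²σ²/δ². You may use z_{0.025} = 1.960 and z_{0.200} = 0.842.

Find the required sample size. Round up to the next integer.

n = (z_{α/2} + z_β)² · σ² / δ²
  = (1.960 + 0.842)² · 411² / 32²
  = 7.8512 · 168921 / 1024
  = 1295.15
Round up → n = 1296.

n = 1296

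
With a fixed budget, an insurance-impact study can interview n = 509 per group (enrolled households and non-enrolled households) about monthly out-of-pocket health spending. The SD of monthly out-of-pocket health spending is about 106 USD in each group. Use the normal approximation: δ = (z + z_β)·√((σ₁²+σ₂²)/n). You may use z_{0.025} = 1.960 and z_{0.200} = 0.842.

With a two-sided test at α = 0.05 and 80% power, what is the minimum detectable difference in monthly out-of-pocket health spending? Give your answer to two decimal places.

Minimum detectable difference ≈ 18.62 USD

δ = (z_{α/2} + z_β) · √((σ₁²+σ₂²)/n)
  = (1.960 + 0.842) · √(22472/509)
  = 2.802 · √44.1493
  = 2.802 · 6.6445
  = 18.6179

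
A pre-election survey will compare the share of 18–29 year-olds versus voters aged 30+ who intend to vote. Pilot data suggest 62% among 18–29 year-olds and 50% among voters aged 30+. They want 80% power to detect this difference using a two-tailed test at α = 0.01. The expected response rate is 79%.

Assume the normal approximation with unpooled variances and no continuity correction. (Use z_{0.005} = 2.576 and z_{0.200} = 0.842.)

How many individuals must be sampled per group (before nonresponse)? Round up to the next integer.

n = 499 per group

n = (z_{α/2} + z_β)² · [p₁(1−p₁) + p₂(1−p₂)] / (p₁ − p₂)²
  = (2.576 + 0.842)² · (0.62·0.38 + 0.50·0.50) / (0.12)²
  = (3.418)² · (0.2356 + 0.2500) / 0.0144
  = 11.6827 · 0.4856 / 0.0144
  = 393.97
Adjust for 79% response: 393.97 / 0.79 = 498.69.
Round up → n = 499 per group.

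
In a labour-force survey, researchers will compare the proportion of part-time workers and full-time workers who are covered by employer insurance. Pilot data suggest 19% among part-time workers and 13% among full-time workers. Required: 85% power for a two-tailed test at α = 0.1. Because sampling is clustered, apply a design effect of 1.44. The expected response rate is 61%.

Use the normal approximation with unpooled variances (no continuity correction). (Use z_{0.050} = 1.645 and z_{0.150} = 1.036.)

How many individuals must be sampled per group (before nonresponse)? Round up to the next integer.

n = 1259 per group

n = (z_{α/2} + z_β)² · [p₁(1−p₁) + p₂(1−p₂)] / (p₁ − p₂)²
  = (1.645 + 1.036)² · (0.19·0.81 + 0.13·0.87) / (0.06)²
  = (2.681)² · (0.1539 + 0.1131) / 0.0036
  = 7.1878 · 0.2670 / 0.0036
  = 533.09
Design effect: 1.44 × 533.09 = 767.65.
Adjust for 61% response: 767.65 / 0.61 = 1258.45.
Round up → n = 1259 per group.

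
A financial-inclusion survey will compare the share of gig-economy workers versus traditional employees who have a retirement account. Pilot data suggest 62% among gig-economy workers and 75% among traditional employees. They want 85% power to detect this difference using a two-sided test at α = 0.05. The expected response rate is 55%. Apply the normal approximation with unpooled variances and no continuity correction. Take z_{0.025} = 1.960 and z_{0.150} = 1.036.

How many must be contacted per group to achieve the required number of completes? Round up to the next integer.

n = (z_{α/2} + z_β)² · [p₁(1−p₁) + p₂(1−p₂)] / (p₁ − p₂)²
  = (1.960 + 1.036)² · (0.62·0.38 + 0.75·0.25) / (-0.13)²
  = (2.996)² · (0.2356 + 0.1875) / 0.0169
  = 8.9760 · 0.4231 / 0.0169
  = 224.72
Adjust for 55% response: 224.72 / 0.55 = 408.58.
Round up → n = 409 per group.

n = 409 per group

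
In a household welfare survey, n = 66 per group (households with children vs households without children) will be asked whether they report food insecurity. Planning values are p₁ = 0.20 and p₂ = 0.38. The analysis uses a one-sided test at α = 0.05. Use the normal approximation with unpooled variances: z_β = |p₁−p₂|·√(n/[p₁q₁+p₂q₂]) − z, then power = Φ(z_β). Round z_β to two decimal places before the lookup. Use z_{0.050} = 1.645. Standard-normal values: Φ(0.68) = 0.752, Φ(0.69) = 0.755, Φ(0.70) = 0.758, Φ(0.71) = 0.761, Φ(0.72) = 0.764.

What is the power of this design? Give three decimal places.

Power ≈ 0.752

z_β = |p₁−p₂|·√(n/[p₁q₁+p₂q₂]) − z_α
    = 0.18 · √(66/0.3956) − 1.645
    = 0.18 · 12.9165 − 1.645
    = 2.3250 − 1.645 = 0.6800 → 0.68
Power = Φ(0.68) = 0.752.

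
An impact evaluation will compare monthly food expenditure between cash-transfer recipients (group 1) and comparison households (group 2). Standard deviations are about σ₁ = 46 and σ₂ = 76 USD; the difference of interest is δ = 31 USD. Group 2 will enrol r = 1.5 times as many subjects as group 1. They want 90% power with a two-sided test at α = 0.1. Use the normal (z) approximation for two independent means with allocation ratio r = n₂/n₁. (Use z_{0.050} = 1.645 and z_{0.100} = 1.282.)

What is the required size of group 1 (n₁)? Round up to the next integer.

n₁ = 54

n₁ = (z_{α/2} + z_β)² · (σ₁² + σ₂²/r) / δ²
   = (1.645 + 1.282)² · (46² + 76²/1.5) / 31²
   = 8.5673 · (2116 + 3850.7) / 961
   = 8.5673 · 5966.7 / 961
   = 53.19
Round up → n₁ = 54; n₂ = r·n₁ = 1.5 × 54 = 81.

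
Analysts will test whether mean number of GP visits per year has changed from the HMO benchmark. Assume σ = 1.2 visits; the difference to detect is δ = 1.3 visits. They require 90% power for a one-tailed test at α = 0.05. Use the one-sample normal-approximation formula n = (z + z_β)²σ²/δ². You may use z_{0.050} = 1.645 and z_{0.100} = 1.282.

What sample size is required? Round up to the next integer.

n = 8

n = (z_α + z_β)² · σ² / δ²
  = (1.645 + 1.282)² · 1.2² / 1.3²
  = 8.5673 · 1.44 / 1.69
  = 7.30
Round up → n = 8.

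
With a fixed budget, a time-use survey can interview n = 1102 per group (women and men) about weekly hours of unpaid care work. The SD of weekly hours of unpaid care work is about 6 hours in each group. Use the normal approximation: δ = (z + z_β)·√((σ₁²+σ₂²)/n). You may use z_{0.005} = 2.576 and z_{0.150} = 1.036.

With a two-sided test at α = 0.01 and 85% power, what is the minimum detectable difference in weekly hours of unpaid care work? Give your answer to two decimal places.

Minimum detectable difference ≈ 0.92 hours

δ = (z_{α/2} + z_β) · √((σ₁²+σ₂²)/n)
  = (2.576 + 1.036) · √(72/1102)
  = 3.612 · √0.06534
  = 3.612 · 0.2556
  = 0.9233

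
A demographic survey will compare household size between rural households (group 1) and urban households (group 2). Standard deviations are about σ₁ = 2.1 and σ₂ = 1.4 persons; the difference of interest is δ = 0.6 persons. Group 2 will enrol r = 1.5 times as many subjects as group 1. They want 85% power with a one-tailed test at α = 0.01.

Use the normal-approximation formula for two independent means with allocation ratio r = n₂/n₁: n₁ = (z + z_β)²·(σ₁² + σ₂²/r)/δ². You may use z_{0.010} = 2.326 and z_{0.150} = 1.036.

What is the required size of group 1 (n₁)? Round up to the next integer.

n₁ = 180

n₁ = (z_α + z_β)² · (σ₁² + σ₂²/r) / δ²
   = (2.326 + 1.036)² · (2.1² + 1.4²/1.5) / 0.6²
   = 11.3030 · (4.41 + 1.3067) / 0.36
   = 11.3030 · 5.7167 / 0.36
   = 179.49
Round up → n₁ = 180; n₂ = r·n₁ = 1.5 × 180 = 270.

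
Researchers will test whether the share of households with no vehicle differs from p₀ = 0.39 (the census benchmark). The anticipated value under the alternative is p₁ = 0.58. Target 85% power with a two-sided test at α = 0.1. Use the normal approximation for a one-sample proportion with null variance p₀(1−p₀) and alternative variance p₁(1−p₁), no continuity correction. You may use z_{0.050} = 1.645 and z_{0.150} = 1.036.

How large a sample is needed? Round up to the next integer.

n = [z_{α/2}·√(p₀q₀) + z_β·√(p₁q₁)]² / (p₁ − p₀)²
  = [1.645·√(0.39·0.61) + 1.036·√(0.58·0.42)]² / (0.19)²
  = [1.645·0.4877 + 1.036·0.4936]² / 0.0361
  = [1.3137]² / 0.0361
  = 47.80
Round up → n = 48.

n = 48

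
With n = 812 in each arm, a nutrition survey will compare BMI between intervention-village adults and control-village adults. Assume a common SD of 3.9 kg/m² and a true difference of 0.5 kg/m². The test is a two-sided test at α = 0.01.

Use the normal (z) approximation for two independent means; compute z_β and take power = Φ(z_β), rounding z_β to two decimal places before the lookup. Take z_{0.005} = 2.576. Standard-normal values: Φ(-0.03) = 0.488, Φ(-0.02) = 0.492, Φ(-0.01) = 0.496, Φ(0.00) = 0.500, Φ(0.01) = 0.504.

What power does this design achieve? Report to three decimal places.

z_β = δ·√(n/(σ₁²+σ₂²)) − z_{α/2}
    = 0.5 · √(812/30.42) − 2.576
    = 0.5 · 5.16652 − 2.576
    = 2.5833 − 2.576 = 0.0073 → 0.01
Power = Φ(0.01) = 0.504.

Power ≈ 0.504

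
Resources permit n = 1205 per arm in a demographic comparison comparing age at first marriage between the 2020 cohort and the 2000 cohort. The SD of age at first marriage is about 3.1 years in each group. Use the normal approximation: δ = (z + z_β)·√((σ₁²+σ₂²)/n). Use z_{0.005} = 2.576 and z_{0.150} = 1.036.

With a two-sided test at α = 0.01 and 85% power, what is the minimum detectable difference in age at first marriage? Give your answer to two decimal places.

δ = (z_{α/2} + z_β) · √((σ₁²+σ₂²)/n)
  = (2.576 + 1.036) · √(19.22/1205)
  = 3.612 · √0.01595
  = 3.612 · 0.1263
  = 0.4562

Minimum detectable difference ≈ 0.46 years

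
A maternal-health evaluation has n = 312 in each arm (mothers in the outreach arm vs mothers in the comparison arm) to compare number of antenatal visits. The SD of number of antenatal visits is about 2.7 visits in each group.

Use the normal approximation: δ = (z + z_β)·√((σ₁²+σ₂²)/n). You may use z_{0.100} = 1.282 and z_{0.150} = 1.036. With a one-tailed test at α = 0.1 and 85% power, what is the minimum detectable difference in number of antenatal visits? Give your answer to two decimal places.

δ = (z_α + z_β) · √((σ₁²+σ₂²)/n)
  = (1.282 + 1.036) · √(14.58/312)
  = 2.318 · √0.04673
  = 2.318 · 0.2162
  = 0.5011

Minimum detectable difference ≈ 0.50 visits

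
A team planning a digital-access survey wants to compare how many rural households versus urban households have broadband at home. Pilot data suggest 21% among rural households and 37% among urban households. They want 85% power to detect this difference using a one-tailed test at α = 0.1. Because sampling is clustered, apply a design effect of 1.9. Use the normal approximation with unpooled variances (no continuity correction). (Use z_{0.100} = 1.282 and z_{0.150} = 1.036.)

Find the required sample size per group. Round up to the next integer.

n = (z_α + z_β)² · [p₁(1−p₁) + p₂(1−p₂)] / (p₁ − p₂)²
  = (1.282 + 1.036)² · (0.21·0.79 + 0.37·0.63) / (-0.16)²
  = (2.318)² · (0.1659 + 0.2331) / 0.0256
  = 5.3731 · 0.3990 / 0.0256
  = 83.75
Design effect: 1.9 × 83.75 = 159.12.
Round up → n = 160 per group.

n = 160 per group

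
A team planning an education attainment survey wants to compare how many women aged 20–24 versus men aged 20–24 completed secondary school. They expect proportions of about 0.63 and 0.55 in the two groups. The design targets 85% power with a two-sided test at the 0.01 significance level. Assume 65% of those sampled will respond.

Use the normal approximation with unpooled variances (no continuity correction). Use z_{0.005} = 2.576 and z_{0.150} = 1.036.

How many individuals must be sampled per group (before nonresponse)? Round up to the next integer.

n = (z_{α/2} + z_β)² · [p₁(1−p₁) + p₂(1−p₂)] / (p₁ − p₂)²
  = (2.576 + 1.036)² · (0.63·0.37 + 0.55·0.45) / (0.08)²
  = (3.612)² · (0.2331 + 0.2475) / 0.0064
  = 13.0465 · 0.4806 / 0.0064
  = 979.71
Adjust for 65% response: 979.71 / 0.65 = 1507.25.
Round up → n = 1508 per group.

n = 1508 per group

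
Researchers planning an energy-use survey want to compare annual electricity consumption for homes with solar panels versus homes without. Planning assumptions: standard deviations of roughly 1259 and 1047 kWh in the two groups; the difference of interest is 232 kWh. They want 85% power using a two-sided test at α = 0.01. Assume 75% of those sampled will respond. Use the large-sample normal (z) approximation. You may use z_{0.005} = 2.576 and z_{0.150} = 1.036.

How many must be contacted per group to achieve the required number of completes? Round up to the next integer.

n = 867 per group

n = (z_{α/2} + z_β)² · (σ₁² + σ₂²) / δ²
  = (2.576 + 1.036)² · (1259² + 1047² = 2681290) / 232²
  = 13.0465 · 2681290 / 53824
  = 649.93
Adjust for 75% response: 649.93 / 0.75 = 866.57.
Round up → n = 867 per group.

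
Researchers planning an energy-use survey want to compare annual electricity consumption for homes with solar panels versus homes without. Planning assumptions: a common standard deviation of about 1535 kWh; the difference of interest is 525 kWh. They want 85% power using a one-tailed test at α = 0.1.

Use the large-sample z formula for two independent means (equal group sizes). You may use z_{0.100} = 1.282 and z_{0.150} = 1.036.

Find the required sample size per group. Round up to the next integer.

n = 92 per group

n = (z_α + z_β)² · (σ₁² + σ₂²) / δ²
  = (1.282 + 1.036)² · (2·1535² = 4712450) / 525²
  = 5.3731 · 4712450 / 275625
  = 91.87
Round up → n = 92 per group.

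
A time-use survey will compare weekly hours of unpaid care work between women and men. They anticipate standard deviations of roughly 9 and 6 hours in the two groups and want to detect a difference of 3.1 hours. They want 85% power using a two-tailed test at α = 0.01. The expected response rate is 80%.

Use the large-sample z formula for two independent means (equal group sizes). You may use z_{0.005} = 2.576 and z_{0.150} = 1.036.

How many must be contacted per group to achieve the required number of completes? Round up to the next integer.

n = (z_{α/2} + z_β)² · (σ₁² + σ₂²) / δ²
  = (2.576 + 1.036)² · (9² + 6² = 117) / 3.1²
  = 13.0465 · 117 / 9.61
  = 158.84
Adjust for 80% response: 158.84 / 0.80 = 198.55.
Round up → n = 199 per group.

n = 199 per group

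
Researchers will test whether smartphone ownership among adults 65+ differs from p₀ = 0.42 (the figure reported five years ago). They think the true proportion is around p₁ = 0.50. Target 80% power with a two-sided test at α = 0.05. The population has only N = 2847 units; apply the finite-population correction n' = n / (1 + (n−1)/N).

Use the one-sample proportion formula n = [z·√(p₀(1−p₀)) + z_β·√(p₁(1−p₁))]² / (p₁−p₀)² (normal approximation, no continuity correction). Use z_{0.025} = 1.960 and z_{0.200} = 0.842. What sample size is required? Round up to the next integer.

n = 273

n = [z_{α/2}·√(p₀q₀) + z_β·√(p₁q₁)]² / (p₁ − p₀)²
  = [1.960·√(0.42·0.58) + 0.842·√(0.50·0.50)]² / (0.08)²
  = [1.960·0.4936 + 0.842·0.5000]² / 0.0064
  = [1.3884]² / 0.0064
  = 301.19
Finite-population correction (N = 2847): 301.19 / (1 + (301.19 − 1)/2847) = 272.46.
Round up → n = 273.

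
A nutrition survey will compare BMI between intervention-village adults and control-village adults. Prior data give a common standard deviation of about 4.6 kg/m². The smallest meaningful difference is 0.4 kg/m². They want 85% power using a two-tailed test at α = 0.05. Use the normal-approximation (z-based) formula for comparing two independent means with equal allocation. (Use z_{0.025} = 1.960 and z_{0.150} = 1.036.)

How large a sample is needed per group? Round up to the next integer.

n = 2375 per group

n = (z_{α/2} + z_β)² · (σ₁² + σ₂²) / δ²
  = (1.960 + 1.036)² · (2·4.6² = 42.32) / 0.4²
  = 8.9760 · 42.32 / 0.16
  = 2374.16
Round up → n = 2375 per group.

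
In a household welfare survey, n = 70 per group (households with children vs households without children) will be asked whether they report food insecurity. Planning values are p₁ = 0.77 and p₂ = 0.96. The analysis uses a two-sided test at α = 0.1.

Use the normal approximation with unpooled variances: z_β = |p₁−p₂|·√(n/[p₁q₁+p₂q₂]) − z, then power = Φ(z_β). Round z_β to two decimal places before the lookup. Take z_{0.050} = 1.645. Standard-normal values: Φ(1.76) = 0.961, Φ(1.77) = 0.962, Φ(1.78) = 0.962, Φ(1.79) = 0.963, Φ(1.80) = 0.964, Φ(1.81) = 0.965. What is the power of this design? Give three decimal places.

Power ≈ 0.962

z_β = |p₁−p₂|·√(n/[p₁q₁+p₂q₂]) − z_{α/2}
    = 0.19 · √(70/0.2155) − 1.645
    = 0.19 · 18.0229 − 1.645
    = 3.4244 − 1.645 = 1.7794 → 1.78
Power = Φ(1.78) = 0.962.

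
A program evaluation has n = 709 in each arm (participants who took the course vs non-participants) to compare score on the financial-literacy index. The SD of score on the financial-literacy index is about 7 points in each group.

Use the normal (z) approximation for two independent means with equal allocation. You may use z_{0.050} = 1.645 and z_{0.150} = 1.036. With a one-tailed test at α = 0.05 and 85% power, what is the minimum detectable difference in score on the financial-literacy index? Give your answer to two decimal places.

Minimum detectable difference ≈ 1.00 points

δ = (z_α + z_β) · √((σ₁²+σ₂²)/n)
  = (1.645 + 1.036) · √(98/709)
  = 2.681 · √0.13822
  = 2.681 · 0.3718
  = 0.9968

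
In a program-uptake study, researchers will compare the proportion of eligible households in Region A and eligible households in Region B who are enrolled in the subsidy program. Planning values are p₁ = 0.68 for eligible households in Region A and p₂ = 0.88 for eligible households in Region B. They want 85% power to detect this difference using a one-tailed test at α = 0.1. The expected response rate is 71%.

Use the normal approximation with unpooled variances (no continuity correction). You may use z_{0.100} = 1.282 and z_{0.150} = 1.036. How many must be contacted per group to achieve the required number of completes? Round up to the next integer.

n = (z_α + z_β)² · [p₁(1−p₁) + p₂(1−p₂)] / (p₁ − p₂)²
  = (1.282 + 1.036)² · (0.68·0.32 + 0.88·0.12) / (-0.20)²
  = (2.318)² · (0.2176 + 0.1056) / 0.0400
  = 5.3731 · 0.3232 / 0.0400
  = 43.41
Adjust for 71% response: 43.41 / 0.71 = 61.15.
Round up → n = 62 per group.

n = 62 per group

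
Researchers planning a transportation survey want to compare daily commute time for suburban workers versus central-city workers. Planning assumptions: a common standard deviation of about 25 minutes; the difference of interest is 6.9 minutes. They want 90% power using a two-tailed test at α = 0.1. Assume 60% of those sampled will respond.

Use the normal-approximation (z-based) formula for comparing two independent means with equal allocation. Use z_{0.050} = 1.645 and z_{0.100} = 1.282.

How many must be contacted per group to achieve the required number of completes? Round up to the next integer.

n = (z_{α/2} + z_β)² · (σ₁² + σ₂²) / δ²
  = (1.645 + 1.282)² · (2·25² = 1250) / 6.9²
  = 8.5673 · 1250 / 47.61
  = 224.94
Adjust for 60% response: 224.94 / 0.60 = 374.89.
Round up → n = 375 per group.

n = 375 per group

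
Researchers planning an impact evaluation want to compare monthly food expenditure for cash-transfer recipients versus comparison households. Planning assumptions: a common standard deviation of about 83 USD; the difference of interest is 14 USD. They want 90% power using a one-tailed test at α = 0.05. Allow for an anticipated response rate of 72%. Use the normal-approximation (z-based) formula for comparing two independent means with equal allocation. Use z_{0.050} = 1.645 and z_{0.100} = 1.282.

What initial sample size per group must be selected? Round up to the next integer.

n = 837 per group

n = (z_α + z_β)² · (σ₁² + σ₂²) / δ²
  = (1.645 + 1.282)² · (2·83² = 13778) / 14²
  = 8.5673 · 13778 / 196
  = 602.25
Adjust for 72% response: 602.25 / 0.72 = 836.46.
Round up → n = 837 per group.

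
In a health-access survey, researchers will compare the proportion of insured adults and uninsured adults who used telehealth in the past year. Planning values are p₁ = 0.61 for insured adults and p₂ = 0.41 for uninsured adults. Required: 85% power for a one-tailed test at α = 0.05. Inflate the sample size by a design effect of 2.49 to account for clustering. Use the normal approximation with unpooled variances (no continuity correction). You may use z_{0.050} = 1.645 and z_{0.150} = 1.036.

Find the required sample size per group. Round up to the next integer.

n = 215 per group

n = (z_α + z_β)² · [p₁(1−p₁) + p₂(1−p₂)] / (p₁ − p₂)²
  = (1.645 + 1.036)² · (0.61·0.39 + 0.41·0.59) / (0.20)²
  = (2.681)² · (0.2379 + 0.2419) / 0.0400
  = 7.1878 · 0.4798 / 0.0400
  = 86.22
Design effect: 2.49 × 86.22 = 214.68.
Round up → n = 215 per group.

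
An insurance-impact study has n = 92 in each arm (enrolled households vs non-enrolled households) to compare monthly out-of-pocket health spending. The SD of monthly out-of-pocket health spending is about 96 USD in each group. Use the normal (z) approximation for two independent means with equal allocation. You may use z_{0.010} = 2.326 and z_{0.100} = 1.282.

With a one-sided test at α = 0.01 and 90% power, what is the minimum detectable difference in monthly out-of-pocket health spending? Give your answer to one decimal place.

Minimum detectable difference ≈ 51.1 USD

δ = (z_α + z_β) · √((σ₁²+σ₂²)/n)
  = (2.326 + 1.282) · √(18432/92)
  = 3.608 · √200.3478
  = 3.608 · 14.1544
  = 51.0692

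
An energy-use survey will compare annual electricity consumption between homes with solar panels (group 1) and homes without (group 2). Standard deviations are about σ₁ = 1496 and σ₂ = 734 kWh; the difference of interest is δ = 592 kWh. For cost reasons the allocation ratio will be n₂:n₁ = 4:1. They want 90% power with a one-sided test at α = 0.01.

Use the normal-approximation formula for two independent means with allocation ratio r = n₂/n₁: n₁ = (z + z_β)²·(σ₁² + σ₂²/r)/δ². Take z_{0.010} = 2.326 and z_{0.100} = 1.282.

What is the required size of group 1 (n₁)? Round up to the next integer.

n₁ = (z_α + z_β)² · (σ₁² + σ₂²/r) / δ²
   = (2.326 + 1.282)² · (1496² + 734²/4) / 592²
   = 13.0177 · (2238016 + 134689) / 350464
   = 13.0177 · 2372705 / 350464
   = 88.13
Round up → n₁ = 89; n₂ = r·n₁ = 4 × 89 = 356.

n₁ = 89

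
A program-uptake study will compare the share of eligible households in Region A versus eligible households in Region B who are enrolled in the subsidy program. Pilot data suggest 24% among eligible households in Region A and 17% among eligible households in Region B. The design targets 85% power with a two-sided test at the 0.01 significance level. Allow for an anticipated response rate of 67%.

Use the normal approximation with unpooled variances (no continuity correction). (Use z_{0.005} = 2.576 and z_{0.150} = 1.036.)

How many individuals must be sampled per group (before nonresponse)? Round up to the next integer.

n = 1286 per group

n = (z_{α/2} + z_β)² · [p₁(1−p₁) + p₂(1−p₂)] / (p₁ − p₂)²
  = (2.576 + 1.036)² · (0.24·0.76 + 0.17·0.83) / (0.07)²
  = (3.612)² · (0.1824 + 0.1411) / 0.0049
  = 13.0465 · 0.3235 / 0.0049
  = 861.34
Adjust for 67% response: 861.34 / 0.67 = 1285.58.
Round up → n = 1286 per group.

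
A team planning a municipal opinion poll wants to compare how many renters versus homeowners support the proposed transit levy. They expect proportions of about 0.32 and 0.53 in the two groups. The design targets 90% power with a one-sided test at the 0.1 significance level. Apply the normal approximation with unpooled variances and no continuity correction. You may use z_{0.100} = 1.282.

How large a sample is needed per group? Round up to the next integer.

n = 70 per group

n = (z_α + z_β)² · [p₁(1−p₁) + p₂(1−p₂)] / (p₁ − p₂)²
  = (1.282 + 1.282)² · (0.32·0.68 + 0.53·0.47) / (-0.21)²
  = (2.564)² · (0.2176 + 0.2491) / 0.0441
  = 6.5741 · 0.4667 / 0.0441
  = 69.57
Round up → n = 70 per group.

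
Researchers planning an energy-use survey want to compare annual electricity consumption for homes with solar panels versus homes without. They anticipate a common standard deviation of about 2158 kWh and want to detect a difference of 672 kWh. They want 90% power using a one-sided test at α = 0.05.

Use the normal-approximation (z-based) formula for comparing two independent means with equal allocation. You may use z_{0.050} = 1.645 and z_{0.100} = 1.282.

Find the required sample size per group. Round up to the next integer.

n = 177 per group

n = (z_α + z_β)² · (σ₁² + σ₂²) / δ²
  = (1.645 + 1.282)² · (2·2158² = 9313928) / 672²
  = 8.5673 · 9313928 / 451584
  = 176.70
Round up → n = 177 per group.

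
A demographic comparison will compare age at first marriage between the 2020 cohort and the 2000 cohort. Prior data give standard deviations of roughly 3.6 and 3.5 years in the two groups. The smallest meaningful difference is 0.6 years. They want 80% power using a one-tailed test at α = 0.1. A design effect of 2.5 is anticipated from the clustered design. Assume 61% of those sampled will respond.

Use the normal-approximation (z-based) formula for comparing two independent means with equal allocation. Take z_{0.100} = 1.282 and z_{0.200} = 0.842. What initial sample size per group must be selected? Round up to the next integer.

n = 1295 per group

n = (z_α + z_β)² · (σ₁² + σ₂²) / δ²
  = (1.282 + 0.842)² · (3.6² + 3.5² = 25.21) / 0.6²
  = 4.5114 · 25.21 / 0.36
  = 315.92
Design effect: 2.5 × 315.92 = 789.80.
Adjust for 61% response: 789.80 / 0.61 = 1294.76.
Round up → n = 1295 per group.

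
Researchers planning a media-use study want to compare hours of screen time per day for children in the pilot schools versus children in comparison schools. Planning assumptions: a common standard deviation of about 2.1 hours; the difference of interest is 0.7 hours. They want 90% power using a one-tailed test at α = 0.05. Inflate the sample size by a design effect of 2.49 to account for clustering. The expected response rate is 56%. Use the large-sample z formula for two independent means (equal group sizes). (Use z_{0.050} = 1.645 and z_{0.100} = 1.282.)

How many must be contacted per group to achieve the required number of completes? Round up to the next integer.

n = (z_α + z_β)² · (σ₁² + σ₂²) / δ²
  = (1.645 + 1.282)² · (2·2.1² = 8.82) / 0.7²
  = 8.5673 · 8.82 / 0.49
  = 154.21
Design effect: 2.49 × 154.21 = 383.99.
Adjust for 56% response: 383.99 / 0.56 = 685.69.
Round up → n = 686 per group.

n = 686 per group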